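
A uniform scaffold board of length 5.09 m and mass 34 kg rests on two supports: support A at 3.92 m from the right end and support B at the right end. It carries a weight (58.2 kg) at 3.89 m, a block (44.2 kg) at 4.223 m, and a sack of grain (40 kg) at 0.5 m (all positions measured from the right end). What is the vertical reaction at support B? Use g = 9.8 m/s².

R_B ≈ 430 N

Sum moments about support A (its reaction then has zero moment arm).
Beam weight: 34 × 9.8 = 333.2 N down at 2.545 m → arm 1.375 m, τ = 333.2 × 1.375 = 458.1 N·m clockwise.
Weight: 58.2 × 9.8 = 570.4 N down at 3.89 m → arm 0.03 m, τ = 570.4 × 0.03 = 17.11 N·m clockwise.
Block: 44.2 × 9.8 = 433.2 N down at 4.223 m → arm 0.303 m, τ = 433.2 × 0.303 = 131.3 N·m counterclockwise.
Sack of grain: 40 × 9.8 = 392 N down at 0.5 m → arm 3.42 m, τ = 392 × 3.42 = 1341 N·m clockwise.
Net load moment about support A = 1685 N·m clockwise.
Reaction R at support B is upward at 0 m, arm 3.92 m → moment R × 3.92 counterclockwise.
For rotational equilibrium, R × 3.92 = 1685, so R = 430 N.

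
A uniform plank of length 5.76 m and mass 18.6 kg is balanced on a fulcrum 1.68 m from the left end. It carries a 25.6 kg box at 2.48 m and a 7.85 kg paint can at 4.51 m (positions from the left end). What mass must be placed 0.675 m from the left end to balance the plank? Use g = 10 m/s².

About the fulcrum (at 1.68 m from the left end):
Beam weight: 18.6 × 10 = 186 N down at 2.88 m → arm 1.2 m, τ = 186 × 1.2 = 223.2 N·m clockwise.
Box: 25.6 × 10 = 256 N down at 2.48 m → arm 0.8 m, τ = 256 × 0.8 = 204.8 N·m clockwise.
Paint can: 7.85 × 10 = 78.5 N down at 4.51 m → arm 2.83 m, τ = 78.5 × 2.83 = 222.2 N·m clockwise.
Net moment of known loads = 650.2 N·m clockwise.
An unknown mass m at 0.675 m has arm 1.005 m; its moment is m·g·1.005 counterclockwise.
For rotational equilibrium, m × 10 × 1.005 = 650.2, so m = 650.2 / (10 × 1.005) = 64.7 kg.

m ≈ 64.7 kg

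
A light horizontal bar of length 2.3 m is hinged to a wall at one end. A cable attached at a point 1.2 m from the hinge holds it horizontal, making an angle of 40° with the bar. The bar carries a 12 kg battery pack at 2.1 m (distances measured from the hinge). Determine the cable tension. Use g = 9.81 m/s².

T ≈ 320 N

Taking torques about the hinge:
Battery pack: 12 × 9.81 = 117.7 N down at 2.1 m → arm 2.1 m, τ = 117.7 × 2.1 = 247.2 N·m clockwise.
Total clockwise load moment = 247.2 N·m.
The cable tension T acts at 1.2 m; only its component perpendicular to the bar, T sinθ, produces torque. sin 40° = 0.6428.
Balancing moments: T × 1.2 × 0.6428 = 247.2, giving T = 247.2 / 0.7714 = 320 N.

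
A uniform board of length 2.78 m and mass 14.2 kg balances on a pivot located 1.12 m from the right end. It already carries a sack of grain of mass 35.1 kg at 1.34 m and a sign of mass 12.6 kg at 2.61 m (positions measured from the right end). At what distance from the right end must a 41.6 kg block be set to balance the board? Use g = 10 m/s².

About the pivot (at 1.12 m from the right end):
Beam weight: 14.2 × 10 = 142 N down at 1.39 m → arm 0.27 m, τ = 142 × 0.27 = 38.34 N·m counterclockwise.
Sack of grain: 35.1 × 10 = 351 N down at 1.34 m → arm 0.22 m, τ = 351 × 0.22 = 77.22 N·m counterclockwise.
Sign: 12.6 × 10 = 126 N down at 2.61 m → arm 1.49 m, τ = 126 × 1.49 = 187.7 N·m counterclockwise.
Net moment of existing loads = 303.3 N·m counterclockwise.
The block weighs 41.6 × 10 = 416 N and must supply an equal clockwise moment, so its lever arm about the pivot is 303.3 / 416 = 0.729 m.
That puts it at 1.12 − 0.729 = 0.391 m from the right end.

x ≈ 0.391 m from the right end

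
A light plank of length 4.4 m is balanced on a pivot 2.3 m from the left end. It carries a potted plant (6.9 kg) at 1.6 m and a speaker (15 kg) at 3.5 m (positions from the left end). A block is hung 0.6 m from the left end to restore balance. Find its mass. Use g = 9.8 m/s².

Choose the pivot (at 2.3 m from the left end) as the axis so the support reaction has zero arm there.
Potted plant: 6.9 × 9.8 = 67.62 N down at 1.6 m → arm 0.7 m, τ = 67.62 × 0.7 = 47.33 N·m counterclockwise.
Speaker: 15 × 9.8 = 147 N down at 3.5 m → arm 1.2 m, τ = 147 × 1.2 = 176.4 N·m clockwise.
Net moment of known loads = 129.1 N·m clockwise.
An unknown mass m at 0.6 m has arm 1.7 m; its moment is m·g·1.7 counterclockwise.
Setting net torque to zero: m × 9.8 × 1.7 = 129.1 → m = 129.1 / (9.8 × 1.7) = 7.75 kg.

m ≈ 7.75 kg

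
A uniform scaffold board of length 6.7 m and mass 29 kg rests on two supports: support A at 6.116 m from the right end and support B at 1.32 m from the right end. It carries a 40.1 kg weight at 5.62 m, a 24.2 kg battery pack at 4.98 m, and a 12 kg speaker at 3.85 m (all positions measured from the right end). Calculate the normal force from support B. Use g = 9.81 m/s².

Take moments about support A.
Beam weight: 29 × 9.81 = 284.5 N down at 3.35 m → arm 2.766 m, τ = 284.5 × 2.766 = 786.9 N·m clockwise.
Weight: 40.1 × 9.81 = 393.4 N down at 5.62 m → arm 0.496 m, τ = 393.4 × 0.496 = 195.1 N·m clockwise.
Battery pack: 24.2 × 9.81 = 237.4 N down at 4.98 m → arm 1.136 m, τ = 237.4 × 1.136 = 269.7 N·m clockwise.
Speaker: 12 × 9.81 = 117.7 N down at 3.85 m → arm 2.266 m, τ = 117.7 × 2.266 = 266.7 N·m clockwise.
Net load moment about support A = 1518 N·m clockwise.
Reaction R at support B is upward at 1.32 m, arm 4.796 m → moment R × 4.796 counterclockwise.
For rotational equilibrium, R × 4.796 = 1518, so R = 317 N.

R_B ≈ 317 N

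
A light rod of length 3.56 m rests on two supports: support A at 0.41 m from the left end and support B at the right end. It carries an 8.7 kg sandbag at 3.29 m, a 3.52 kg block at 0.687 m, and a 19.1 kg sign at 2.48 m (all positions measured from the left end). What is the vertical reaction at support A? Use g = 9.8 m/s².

Choose support B as the axis so its reaction then has zero moment arm.
Sandbag: 8.7 × 9.8 = 85.26 N down at 3.29 m → arm 0.27 m, τ = 85.26 × 0.27 = 23.02 N·m counterclockwise.
Block: 3.52 × 9.8 = 34.5 N down at 0.687 m → arm 2.873 m, τ = 34.5 × 2.873 = 99.12 N·m counterclockwise.
Sign: 19.1 × 9.8 = 187.2 N down at 2.48 m → arm 1.08 m, τ = 187.2 × 1.08 = 202.2 N·m counterclockwise.
Net load moment about support B = 324.3 N·m counterclockwise.
Reaction R at support A is upward at 0.41 m, arm 3.15 m → moment R × 3.15 clockwise.
Balancing moments: R × 3.15 = 324.3, giving R = 103 N.

R_A ≈ 103 N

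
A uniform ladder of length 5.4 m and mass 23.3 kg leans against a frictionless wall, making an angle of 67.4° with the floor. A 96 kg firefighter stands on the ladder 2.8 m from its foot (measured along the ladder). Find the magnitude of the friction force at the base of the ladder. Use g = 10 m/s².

Take moments about the foot of the ladder.
Ladder weight 23.3×10 = 233 N acts at 2.7 m along the ladder; its horizontal arm is 2.7·cos67.4° = 1.038 m → τ = 241.9 N·m clockwise.
Firefighter: 96×10 = 960 N at 2.8 m → arm 1.076 m → τ = 1033 N·m clockwise.
Wall normal N acts horizontally at the top; its moment arm is the height L sinθ = 5.4·sin67.4° = 4.985 m, counterclockwise.
Στ = 0 ⇒ N × 4.985 = 1275 ⇒ N = 256 N.
ΣFx = 0: friction at the foot balances the wall's push, so f = N_wall = 256 N.

f ≈ 256 N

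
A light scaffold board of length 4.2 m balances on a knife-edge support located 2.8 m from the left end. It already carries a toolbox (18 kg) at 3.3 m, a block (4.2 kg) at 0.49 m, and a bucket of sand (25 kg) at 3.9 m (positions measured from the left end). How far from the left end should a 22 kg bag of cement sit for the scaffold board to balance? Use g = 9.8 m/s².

Taking torques about the knife-edge support (at 2.8 m from the left end):
Toolbox: 18 × 9.8 = 176.4 N down at 3.3 m → arm 0.5 m, τ = 176.4 × 0.5 = 88.2 N·m clockwise.
Block: 4.2 × 9.8 = 41.16 N down at 0.49 m → arm 2.31 m, τ = 41.16 × 2.31 = 95.08 N·m counterclockwise.
Bucket of sand: 25 × 9.8 = 245 N down at 3.9 m → arm 1.1 m, τ = 245 × 1.1 = 269.5 N·m clockwise.
Net moment of existing loads = 262.6 N·m clockwise.
The bag of cement weighs 22 × 9.8 = 215.6 N and must supply an equal counterclockwise moment, so its lever arm about the knife-edge support is 262.6 / 215.6 = 1.22 m.
That puts it at 2.8 − 1.22 = 1.58 m from the left end.

x ≈ 1.58 m from the left end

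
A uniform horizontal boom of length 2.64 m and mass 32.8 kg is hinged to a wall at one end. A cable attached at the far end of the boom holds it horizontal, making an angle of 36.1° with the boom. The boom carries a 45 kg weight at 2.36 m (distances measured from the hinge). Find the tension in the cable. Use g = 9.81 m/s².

Take moments about the hinge.
Beam weight: 32.8 × 9.81 = 321.8 N down at 1.32 m → arm 1.32 m, τ = 321.8 × 1.32 = 424.8 N·m clockwise.
Weight: 45 × 9.81 = 441.5 N down at 2.36 m → arm 2.36 m, τ = 441.5 × 2.36 = 1042 N·m clockwise.
Total clockwise load moment = 1467 N·m.
The cable tension T acts at 2.64 m; only its component perpendicular to the boom, T sinθ, produces torque. sin 36.1° = 0.5892.
For rotational equilibrium, T × 2.64 × 0.5892 = 1467, so T = 1467 / 1.555 = 943 N.

T ≈ 943 N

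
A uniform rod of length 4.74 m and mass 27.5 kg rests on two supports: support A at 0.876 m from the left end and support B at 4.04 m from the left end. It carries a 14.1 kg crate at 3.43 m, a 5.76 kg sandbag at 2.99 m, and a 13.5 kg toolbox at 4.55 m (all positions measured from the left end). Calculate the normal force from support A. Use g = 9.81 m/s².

R_A ≈ 166 N

Take moments about support B.
Beam weight: 27.5 × 9.81 = 269.8 N down at 2.37 m → arm 1.67 m, τ = 269.8 × 1.67 = 450.6 N·m counterclockwise.
Crate: 14.1 × 9.81 = 138.3 N down at 3.43 m → arm 0.61 m, τ = 138.3 × 0.61 = 84.36 N·m counterclockwise.
Sandbag: 5.76 × 9.81 = 56.51 N down at 2.99 m → arm 1.05 m, τ = 56.51 × 1.05 = 59.34 N·m counterclockwise.
Toolbox: 13.5 × 9.81 = 132.4 N down at 4.55 m → arm 0.51 m, τ = 132.4 × 0.51 = 67.52 N·m clockwise.
Net load moment about support B = 526.8 N·m counterclockwise.
Reaction R at support A is upward at 0.876 m, arm 3.164 m → moment R × 3.164 clockwise.
Balancing moments: R × 3.164 = 526.8, giving R = 166 N.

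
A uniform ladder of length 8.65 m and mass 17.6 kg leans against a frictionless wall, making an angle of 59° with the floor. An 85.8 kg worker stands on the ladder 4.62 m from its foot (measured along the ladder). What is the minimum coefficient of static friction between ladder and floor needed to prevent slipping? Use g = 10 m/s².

Sum moments about the foot of the ladder (the floor normal and friction both act there and drop out).
Ladder weight 17.6×10 = 176 N acts at 4.325 m along the ladder; its horizontal arm is 4.325·cos59° = 2.228 m → τ = 392.1 N·m clockwise.
Worker: 85.8×10 = 858 N at 4.62 m → arm 2.379 m → τ = 2041 N·m clockwise.
Wall normal N acts horizontally at the top; its moment arm is the height L sinθ = 8.65·sin59° = 7.414 m, counterclockwise.
Στ = 0 ⇒ N × 7.414 = 2433 ⇒ N = 328.2 N.
ΣFx = 0 ⇒ f = N_wall = 328.2 N. ΣFy = 0 ⇒ N_floor = 1034 N.
μ_min = f / N_floor = 328.2 / 1034 = 0.317.

μ_min ≈ 0.317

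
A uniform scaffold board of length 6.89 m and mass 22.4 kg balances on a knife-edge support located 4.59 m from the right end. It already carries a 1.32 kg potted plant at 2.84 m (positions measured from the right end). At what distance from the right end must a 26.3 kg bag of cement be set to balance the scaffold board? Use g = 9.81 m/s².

x ≈ 5.65 m from the right end

Choose the knife-edge support (at 4.59 m from the right end) as the axis so the support reaction has zero arm there.
Beam weight: 22.4 × 9.81 = 219.7 N down at 3.445 m → arm 1.145 m, τ = 219.7 × 1.145 = 251.6 N·m clockwise.
Potted plant: 1.32 × 9.81 = 12.95 N down at 2.84 m → arm 1.75 m, τ = 12.95 × 1.75 = 22.66 N·m clockwise.
Net moment of existing loads = 274.3 N·m clockwise.
The bag of cement weighs 26.3 × 9.81 = 258 N and must supply an equal counterclockwise moment, so its lever arm about the knife-edge support is 274.3 / 258 = 1.06 m.
That puts it at 4.59 + 1.06 = 5.65 m from the right end.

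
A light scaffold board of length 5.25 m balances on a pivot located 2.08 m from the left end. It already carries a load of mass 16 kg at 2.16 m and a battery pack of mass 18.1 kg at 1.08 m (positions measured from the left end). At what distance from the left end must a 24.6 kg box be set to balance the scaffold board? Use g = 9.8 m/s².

x ≈ 2.76 m from the left end

Choose the pivot (at 2.08 m from the left end) as the axis so the support reaction has zero arm there.
Load: 16 × 9.8 = 156.8 N down at 2.16 m → arm 0.08 m, τ = 156.8 × 0.08 = 12.54 N·m clockwise.
Battery pack: 18.1 × 9.8 = 177.4 N down at 1.08 m → arm 1 m, τ = 177.4 × 1 = 177.4 N·m counterclockwise.
Net moment of existing loads = 164.9 N·m counterclockwise.
The box weighs 24.6 × 9.8 = 241.1 N and must supply an equal clockwise moment, so its lever arm about the pivot is 164.9 / 241.1 = 0.684 m.
That puts it at 2.08 + 0.684 = 2.76 m from the left end.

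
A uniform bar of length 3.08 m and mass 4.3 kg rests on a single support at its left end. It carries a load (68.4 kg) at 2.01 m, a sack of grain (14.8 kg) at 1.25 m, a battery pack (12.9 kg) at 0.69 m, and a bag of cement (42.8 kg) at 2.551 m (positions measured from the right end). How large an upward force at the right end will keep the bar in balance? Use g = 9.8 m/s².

F ≈ 510 N

About the left end:
Beam weight: 4.3 × 9.8 = 42.14 N down at 1.54 m → arm 1.54 m, τ = 42.14 × 1.54 = 64.9 N·m clockwise.
Load: 68.4 × 9.8 = 670.3 N down at 2.01 m → arm 1.07 m, τ = 670.3 × 1.07 = 717.2 N·m clockwise.
Sack of grain: 14.8 × 9.8 = 145 N down at 1.25 m → arm 1.83 m, τ = 145 × 1.83 = 265.4 N·m clockwise.
Battery pack: 12.9 × 9.8 = 126.4 N down at 0.69 m → arm 2.39 m, τ = 126.4 × 2.39 = 302.1 N·m clockwise.
Bag of cement: 42.8 × 9.8 = 419.4 N down at 2.551 m → arm 0.529 m, τ = 419.4 × 0.529 = 221.9 N·m clockwise.
Net moment of the loads = 1572 N·m clockwise.
The upward force F acts at the right end, arm 3.08 m, giving F × 3.08 counterclockwise.
For rotational equilibrium, F × 3.08 = 1572, so F = 1572 / 3.08 = 510 N.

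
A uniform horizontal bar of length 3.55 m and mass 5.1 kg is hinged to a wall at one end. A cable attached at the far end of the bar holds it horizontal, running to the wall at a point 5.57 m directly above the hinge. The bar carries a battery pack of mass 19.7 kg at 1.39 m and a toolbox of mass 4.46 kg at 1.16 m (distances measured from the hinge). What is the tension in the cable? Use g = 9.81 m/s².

About the hinge:
Beam weight: 5.1 × 9.81 = 50.03 N down at 1.775 m → arm 1.775 m, τ = 50.03 × 1.775 = 88.8 N·m clockwise.
Battery pack: 19.7 × 9.81 = 193.3 N down at 1.39 m → arm 1.39 m, τ = 193.3 × 1.39 = 268.7 N·m clockwise.
Toolbox: 4.46 × 9.81 = 43.75 N down at 1.16 m → arm 1.16 m, τ = 43.75 × 1.16 = 50.75 N·m clockwise.
Total clockwise load moment = 408.2 N·m.
The cable tension T acts at 3.55 m; only its component perpendicular to the bar, T sinθ, produces torque. sinθ = h/√(h²+d²) = 5.57/√(5.57²+3.55²) = 0.8433.
Setting net torque to zero: T × 3.55 × 0.8433 = 408.2 → T = 408.2 / 2.994 = 136 N.

T ≈ 136 N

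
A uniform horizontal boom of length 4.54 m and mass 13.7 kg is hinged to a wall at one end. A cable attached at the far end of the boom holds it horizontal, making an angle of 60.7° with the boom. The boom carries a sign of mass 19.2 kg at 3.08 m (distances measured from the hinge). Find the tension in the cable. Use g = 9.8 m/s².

Sum moments about the hinge (the unknown hinge reaction has zero arm there).
Beam weight: 13.7 × 9.8 = 134.3 N down at 2.27 m → arm 2.27 m, τ = 134.3 × 2.27 = 304.9 N·m clockwise.
Sign: 19.2 × 9.8 = 188.2 N down at 3.08 m → arm 3.08 m, τ = 188.2 × 3.08 = 579.7 N·m clockwise.
Total clockwise load moment = 884.6 N·m.
The cable tension T acts at 4.54 m; only its component perpendicular to the boom, T sinθ, produces torque. sin 60.7° = 0.8721.
Balancing moments: T × 4.54 × 0.8721 = 884.6, giving T = 884.6 / 3.959 = 223 N.

T ≈ 223 N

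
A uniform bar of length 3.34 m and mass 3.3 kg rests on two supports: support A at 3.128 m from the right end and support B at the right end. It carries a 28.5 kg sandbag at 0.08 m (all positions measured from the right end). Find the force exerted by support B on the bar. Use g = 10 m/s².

R_B ≈ 293 N

Taking torques about support A:
Beam weight: 3.3 × 10 = 33 N down at 1.67 m → arm 1.458 m, τ = 33 × 1.458 = 48.11 N·m clockwise.
Sandbag: 28.5 × 10 = 285 N down at 0.08 m → arm 3.048 m, τ = 285 × 3.048 = 868.7 N·m clockwise.
Net load moment about support A = 916.8 N·m clockwise.
Reaction R at support B is upward at 0 m, arm 3.128 m → moment R × 3.128 counterclockwise.
For rotational equilibrium, R × 3.128 = 916.8, so R = 293 N.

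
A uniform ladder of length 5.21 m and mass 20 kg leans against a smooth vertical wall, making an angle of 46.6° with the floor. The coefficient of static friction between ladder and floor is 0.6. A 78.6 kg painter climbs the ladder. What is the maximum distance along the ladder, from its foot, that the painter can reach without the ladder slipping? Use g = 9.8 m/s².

d ≈ 3.48 m

Choose the foot of the ladder as the axis so the floor normal and friction both act there and drop out.
Ladder weight 20×9.8 = 196 N acts at 2.605 m along the ladder; its horizontal arm is 2.605·cos46.6° = 1.79 m → τ = 350.8 N·m clockwise.
Painter weight 78.6×9.8 = 770.3 N at distance d → arm d·cos46.6° → τ = 770.3·d·0.6871 clockwise.
Wall normal N at the top has arm L sinθ = 3.785 m counterclockwise, so Στ = 0 gives N·3.785 = 350.8 + 529.3·d.
ΣFy = 0 ⇒ N_floor = 966.3 N, so the maximum friction is μ_s·N_floor = 0.6×966.3 = 579.8 N. ΣFx = 0 ⇒ N_wall = f, so at the slipping point N = 579.8 N.
Substituting: 579.8×3.785 = 350.8 + 529.3·d ⇒ d = (2195 − 350.8) / 529.3 = 3.48 m.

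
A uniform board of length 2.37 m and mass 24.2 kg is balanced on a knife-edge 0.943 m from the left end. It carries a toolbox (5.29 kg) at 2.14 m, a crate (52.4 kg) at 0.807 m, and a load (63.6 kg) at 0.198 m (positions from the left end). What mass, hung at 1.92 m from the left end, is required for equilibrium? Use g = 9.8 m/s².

Taking torques about the knife-edge (at 0.943 m from the left end):
Beam weight: 24.2 × 9.8 = 237.2 N down at 1.185 m → arm 0.242 m, τ = 237.2 × 0.242 = 57.4 N·m clockwise.
Toolbox: 5.29 × 9.8 = 51.84 N down at 2.14 m → arm 1.197 m, τ = 51.84 × 1.197 = 62.05 N·m clockwise.
Crate: 52.4 × 9.8 = 513.5 N down at 0.807 m → arm 0.136 m, τ = 513.5 × 0.136 = 69.84 N·m counterclockwise.
Load: 63.6 × 9.8 = 623.3 N down at 0.198 m → arm 0.745 m, τ = 623.3 × 0.745 = 464.4 N·m counterclockwise.
Net moment of known loads = 414.8 N·m counterclockwise.
An unknown mass m at 1.92 m has arm 0.977 m; its moment is m·g·0.977 clockwise.
Balancing moments: m × 9.8 × 0.977 = 414.8, giving m = 414.8 / (9.8 × 0.977) = 43.3 kg.

m ≈ 43.3 kg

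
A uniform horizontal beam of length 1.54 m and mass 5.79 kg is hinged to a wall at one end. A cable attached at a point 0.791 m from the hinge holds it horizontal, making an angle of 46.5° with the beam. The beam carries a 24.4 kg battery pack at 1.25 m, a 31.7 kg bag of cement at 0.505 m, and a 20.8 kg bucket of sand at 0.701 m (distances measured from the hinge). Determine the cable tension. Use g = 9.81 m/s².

T ≈ 1120 N

Sum moments about the hinge (the unknown hinge reaction has zero arm there).
Beam weight: 5.79 × 9.81 = 56.8 N down at 0.77 m → arm 0.77 m, τ = 56.8 × 0.77 = 43.74 N·m clockwise.
Battery pack: 24.4 × 9.81 = 239.4 N down at 1.25 m → arm 1.25 m, τ = 239.4 × 1.25 = 299.2 N·m clockwise.
Bag of cement: 31.7 × 9.81 = 311 N down at 0.505 m → arm 0.505 m, τ = 311 × 0.505 = 157.1 N·m clockwise.
Bucket of sand: 20.8 × 9.81 = 204 N down at 0.701 m → arm 0.701 m, τ = 204 × 0.701 = 143 N·m clockwise.
Total clockwise load moment = 643 N·m.
The cable tension T acts at 0.791 m; only its component perpendicular to the beam, T sinθ, produces torque. sin 46.5° = 0.7254.
For rotational equilibrium, T × 0.791 × 0.7254 = 643, so T = 643 / 0.5738 = 1120 N.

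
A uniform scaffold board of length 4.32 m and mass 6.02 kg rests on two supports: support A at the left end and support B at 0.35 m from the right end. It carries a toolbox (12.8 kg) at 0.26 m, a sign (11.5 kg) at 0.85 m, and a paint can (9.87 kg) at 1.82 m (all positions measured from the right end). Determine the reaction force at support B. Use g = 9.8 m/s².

R_B ≈ 320 N

Take moments about support A.
Beam weight: 6.02 × 9.8 = 59 N down at 2.16 m → arm 2.16 m, τ = 59 × 2.16 = 127.4 N·m clockwise.
Toolbox: 12.8 × 9.8 = 125.4 N down at 0.26 m → arm 4.06 m, τ = 125.4 × 4.06 = 509.1 N·m clockwise.
Sign: 11.5 × 9.8 = 112.7 N down at 0.85 m → arm 3.47 m, τ = 112.7 × 3.47 = 391.1 N·m clockwise.
Paint can: 9.87 × 9.8 = 96.73 N down at 1.82 m → arm 2.5 m, τ = 96.73 × 2.5 = 241.8 N·m clockwise.
Net load moment about support A = 1269 N·m clockwise.
Reaction R at support B is upward at 0.35 m, arm 3.97 m → moment R × 3.97 counterclockwise.
Στ = 0 ⇒ R × 3.97 = 1269 ⇒ R = 320 N.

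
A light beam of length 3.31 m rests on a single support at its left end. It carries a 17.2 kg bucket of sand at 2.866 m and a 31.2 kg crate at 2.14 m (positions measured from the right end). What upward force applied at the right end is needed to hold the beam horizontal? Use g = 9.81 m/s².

Take moments about the left end.
Bucket of sand: 17.2 × 9.81 = 168.7 N down at 2.866 m → arm 0.444 m, τ = 168.7 × 0.444 = 74.9 N·m clockwise.
Crate: 31.2 × 9.81 = 306.1 N down at 2.14 m → arm 1.17 m, τ = 306.1 × 1.17 = 358.1 N·m clockwise.
Net moment of the loads = 433 N·m clockwise.
The upward force F acts at the right end, arm 3.31 m, giving F × 3.31 counterclockwise.
Στ = 0 ⇒ F × 3.31 = 433 ⇒ F = 433 / 3.31 = 131 N.

F ≈ 131 N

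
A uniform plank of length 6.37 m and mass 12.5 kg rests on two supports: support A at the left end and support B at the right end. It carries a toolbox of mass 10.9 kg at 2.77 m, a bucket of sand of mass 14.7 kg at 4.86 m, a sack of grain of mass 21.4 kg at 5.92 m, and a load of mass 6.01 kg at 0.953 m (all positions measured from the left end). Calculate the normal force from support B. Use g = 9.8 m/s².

R_B ≈ 421 N

Sum moments about support A (its reaction then has zero moment arm).
Beam weight: 12.5 × 9.8 = 122.5 N down at 3.185 m → arm 3.185 m, τ = 122.5 × 3.185 = 390.2 N·m clockwise.
Toolbox: 10.9 × 9.8 = 106.8 N down at 2.77 m → arm 2.77 m, τ = 106.8 × 2.77 = 295.8 N·m clockwise.
Bucket of sand: 14.7 × 9.8 = 144.1 N down at 4.86 m → arm 4.86 m, τ = 144.1 × 4.86 = 700.3 N·m clockwise.
Sack of grain: 21.4 × 9.8 = 209.7 N down at 5.92 m → arm 5.92 m, τ = 209.7 × 5.92 = 1241 N·m clockwise.
Load: 6.01 × 9.8 = 58.9 N down at 0.953 m → arm 0.953 m, τ = 58.9 × 0.953 = 56.13 N·m clockwise.
Net load moment about support A = 2683 N·m clockwise.
Reaction R at support B is upward at 6.37 m, arm 6.37 m → moment R × 6.37 counterclockwise.
Setting net torque to zero: R × 6.37 = 2683 → R = 421 N.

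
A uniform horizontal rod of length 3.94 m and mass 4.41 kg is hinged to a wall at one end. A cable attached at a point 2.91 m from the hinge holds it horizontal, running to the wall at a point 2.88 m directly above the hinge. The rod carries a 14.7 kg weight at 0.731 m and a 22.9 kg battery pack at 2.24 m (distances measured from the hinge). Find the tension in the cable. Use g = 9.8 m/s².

About the hinge:
Beam weight: 4.41 × 9.8 = 43.22 N down at 1.97 m → arm 1.97 m, τ = 43.22 × 1.97 = 85.14 N·m clockwise.
Weight: 14.7 × 9.8 = 144.1 N down at 0.731 m → arm 0.731 m, τ = 144.1 × 0.731 = 105.3 N·m clockwise.
Battery pack: 22.9 × 9.8 = 224.4 N down at 2.24 m → arm 2.24 m, τ = 224.4 × 2.24 = 502.7 N·m clockwise.
Total clockwise load moment = 693.1 N·m.
The cable tension T acts at 2.91 m; only its component perpendicular to the rod, T sinθ, produces torque. sinθ = h/√(h²+d²) = 2.88/√(2.88²+2.91²) = 0.7034.
Balancing moments: T × 2.91 × 0.7034 = 693.1, giving T = 693.1 / 2.047 = 339 N.

T ≈ 339 N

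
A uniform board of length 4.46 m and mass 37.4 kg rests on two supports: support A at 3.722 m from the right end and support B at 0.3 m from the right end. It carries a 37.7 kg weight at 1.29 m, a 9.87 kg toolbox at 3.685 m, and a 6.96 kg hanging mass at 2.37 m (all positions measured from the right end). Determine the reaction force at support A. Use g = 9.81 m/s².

Take moments about support B.
Beam weight: 37.4 × 9.81 = 366.9 N down at 2.23 m → arm 1.93 m, τ = 366.9 × 1.93 = 708.1 N·m counterclockwise.
Weight: 37.7 × 9.81 = 369.8 N down at 1.29 m → arm 0.99 m, τ = 369.8 × 0.99 = 366.1 N·m counterclockwise.
Toolbox: 9.87 × 9.81 = 96.82 N down at 3.685 m → arm 3.385 m, τ = 96.82 × 3.385 = 327.7 N·m counterclockwise.
Hanging mass: 6.96 × 9.81 = 68.28 N down at 2.37 m → arm 2.07 m, τ = 68.28 × 2.07 = 141.3 N·m counterclockwise.
Net load moment about support B = 1543 N·m counterclockwise.
Reaction R at support A is upward at 3.722 m, arm 3.422 m → moment R × 3.422 clockwise.
For rotational equilibrium, R × 3.422 = 1543, so R = 451 N.

R_A ≈ 451 N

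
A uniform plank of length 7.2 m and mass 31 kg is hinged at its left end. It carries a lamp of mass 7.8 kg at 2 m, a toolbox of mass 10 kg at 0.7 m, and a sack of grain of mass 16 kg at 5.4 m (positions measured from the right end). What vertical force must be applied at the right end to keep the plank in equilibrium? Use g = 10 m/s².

Take moments about the left end.
Beam weight: 31 × 10 = 310 N down at 3.6 m → arm 3.6 m, τ = 310 × 3.6 = 1116 N·m clockwise.
Lamp: 7.8 × 10 = 78 N down at 2 m → arm 5.2 m, τ = 78 × 5.2 = 405.6 N·m clockwise.
Toolbox: 10 × 10 = 100 N down at 0.7 m → arm 6.5 m, τ = 100 × 6.5 = 650 N·m clockwise.
Sack of grain: 16 × 10 = 160 N down at 5.4 m → arm 1.8 m, τ = 160 × 1.8 = 288 N·m clockwise.
Net moment of the loads = 2460 N·m clockwise.
The upward force F acts at the right end, arm 7.2 m, giving F × 7.2 counterclockwise.
For rotational equilibrium, F × 7.2 = 2460, so F = 2460 / 7.2 = 342 N.

F ≈ 342 N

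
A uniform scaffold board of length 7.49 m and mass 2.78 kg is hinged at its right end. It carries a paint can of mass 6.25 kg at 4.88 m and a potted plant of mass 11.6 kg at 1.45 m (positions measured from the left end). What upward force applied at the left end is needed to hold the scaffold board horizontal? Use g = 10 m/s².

Take moments about the right end.
Beam weight: 2.78 × 10 = 27.8 N down at 3.745 m → arm 3.745 m, τ = 27.8 × 3.745 = 104.1 N·m counterclockwise.
Paint can: 6.25 × 10 = 62.5 N down at 4.88 m → arm 2.61 m, τ = 62.5 × 2.61 = 163.1 N·m counterclockwise.
Potted plant: 11.6 × 10 = 116 N down at 1.45 m → arm 6.04 m, τ = 116 × 6.04 = 700.6 N·m counterclockwise.
Net moment of the loads = 967.8 N·m counterclockwise.
The upward force F acts at the left end, arm 7.49 m, giving F × 7.49 clockwise.
Balancing moments: F × 7.49 = 967.8, giving F = 967.8 / 7.49 = 129 N.

F ≈ 129 N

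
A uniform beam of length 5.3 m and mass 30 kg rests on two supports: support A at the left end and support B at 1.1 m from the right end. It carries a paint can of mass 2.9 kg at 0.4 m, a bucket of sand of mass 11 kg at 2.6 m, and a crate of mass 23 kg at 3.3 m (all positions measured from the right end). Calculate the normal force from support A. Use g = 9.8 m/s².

R_A ≈ 260 N

Taking torques about support B:
Beam weight: 30 × 9.8 = 294 N down at 2.65 m → arm 1.55 m, τ = 294 × 1.55 = 455.7 N·m counterclockwise.
Paint can: 2.9 × 9.8 = 28.42 N down at 0.4 m → arm 0.7 m, τ = 28.42 × 0.7 = 19.89 N·m clockwise.
Bucket of sand: 11 × 9.8 = 107.8 N down at 2.6 m → arm 1.5 m, τ = 107.8 × 1.5 = 161.7 N·m counterclockwise.
Crate: 23 × 9.8 = 225.4 N down at 3.3 m → arm 2.2 m, τ = 225.4 × 2.2 = 495.9 N·m counterclockwise.
Net load moment about support B = 1093 N·m counterclockwise.
Reaction R at support A is upward at 5.3 m, arm 4.2 m → moment R × 4.2 clockwise.
Balancing moments: R × 4.2 = 1093, giving R = 260 N.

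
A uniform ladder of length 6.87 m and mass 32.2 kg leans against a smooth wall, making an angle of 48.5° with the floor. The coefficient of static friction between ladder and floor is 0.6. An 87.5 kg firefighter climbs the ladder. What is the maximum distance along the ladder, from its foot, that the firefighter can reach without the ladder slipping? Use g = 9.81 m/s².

Take moments about the foot of the ladder.
Ladder weight 32.2×9.81 = 315.9 N acts at 3.435 m along the ladder; its horizontal arm is 3.435·cos48.5° = 2.276 m → τ = 719 N·m clockwise.
Firefighter weight 87.5×9.81 = 858.4 N at distance d → arm d·cos48.5° → τ = 858.4·d·0.6626 clockwise.
Wall normal N at the top has arm L sinθ = 5.145 m counterclockwise, so Στ = 0 gives N·5.145 = 719 + 568.8·d.
ΣFy = 0 ⇒ N_floor = 1174 N, so the maximum friction is μ_s·N_floor = 0.6×1174 = 704.4 N. ΣFx = 0 ⇒ N_wall = f, so at the slipping point N = 704.4 N.
Substituting: 704.4×5.145 = 719 + 568.8·d ⇒ d = (3624 − 719) / 568.8 = 5.11 m.

d ≈ 5.11 m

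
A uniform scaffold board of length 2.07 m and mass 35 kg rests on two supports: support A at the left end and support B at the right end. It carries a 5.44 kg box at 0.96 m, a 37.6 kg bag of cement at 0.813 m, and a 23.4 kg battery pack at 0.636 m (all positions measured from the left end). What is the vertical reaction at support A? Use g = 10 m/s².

R_A ≈ 595 N

About support B:
Beam weight: 35 × 10 = 350 N down at 1.035 m → arm 1.035 m, τ = 350 × 1.035 = 362.2 N·m counterclockwise.
Box: 5.44 × 10 = 54.4 N down at 0.96 m → arm 1.11 m, τ = 54.4 × 1.11 = 60.38 N·m counterclockwise.
Bag of cement: 37.6 × 10 = 376 N down at 0.813 m → arm 1.257 m, τ = 376 × 1.257 = 472.6 N·m counterclockwise.
Battery pack: 23.4 × 10 = 234 N down at 0.636 m → arm 1.434 m, τ = 234 × 1.434 = 335.6 N·m counterclockwise.
Net load moment about support B = 1231 N·m counterclockwise.
Reaction R at support A is upward at 0 m, arm 2.07 m → moment R × 2.07 clockwise.
Setting net torque to zero: R × 2.07 = 1231 → R = 595 N.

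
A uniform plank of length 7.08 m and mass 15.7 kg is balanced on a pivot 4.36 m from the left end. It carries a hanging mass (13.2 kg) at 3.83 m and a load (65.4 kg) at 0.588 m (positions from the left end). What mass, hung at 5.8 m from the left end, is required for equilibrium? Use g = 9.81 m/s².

Take moments about the pivot (at 4.36 m from the left end).
Beam weight: 15.7 × 9.81 = 154 N down at 3.54 m → arm 0.82 m, τ = 154 × 0.82 = 126.3 N·m counterclockwise.
Hanging mass: 13.2 × 9.81 = 129.5 N down at 3.83 m → arm 0.53 m, τ = 129.5 × 0.53 = 68.64 N·m counterclockwise.
Load: 65.4 × 9.81 = 641.6 N down at 0.588 m → arm 3.772 m, τ = 641.6 × 3.772 = 2420 N·m counterclockwise.
Net moment of known loads = 2615 N·m counterclockwise.
An unknown mass m at 5.8 m has arm 1.44 m; its moment is m·g·1.44 clockwise.
Στ = 0 ⇒ m × 9.81 × 1.44 = 2615 ⇒ m = 2615 / (9.81 × 1.44) = 185 kg.

m ≈ 185 kg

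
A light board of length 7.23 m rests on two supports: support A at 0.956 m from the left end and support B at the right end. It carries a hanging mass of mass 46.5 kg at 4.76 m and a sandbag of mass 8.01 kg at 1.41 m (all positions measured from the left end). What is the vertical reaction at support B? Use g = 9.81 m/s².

R_B ≈ 282 N

Taking torques about support A:
Hanging mass: 46.5 × 9.81 = 456.2 N down at 4.76 m → arm 3.804 m, τ = 456.2 × 3.804 = 1735 N·m clockwise.
Sandbag: 8.01 × 9.81 = 78.58 N down at 1.41 m → arm 0.454 m, τ = 78.58 × 0.454 = 35.68 N·m clockwise.
Net load moment about support A = 1771 N·m clockwise.
Reaction R at support B is upward at 7.23 m, arm 6.274 m → moment R × 6.274 counterclockwise.
Στ = 0 ⇒ R × 6.274 = 1771 ⇒ R = 282 N.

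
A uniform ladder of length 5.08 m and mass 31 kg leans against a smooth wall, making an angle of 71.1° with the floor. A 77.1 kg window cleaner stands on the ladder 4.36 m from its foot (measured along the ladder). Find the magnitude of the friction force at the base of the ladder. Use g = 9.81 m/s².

f ≈ 274 N

Take moments about the foot of the ladder.
Ladder weight 31×9.81 = 304.1 N acts at 2.54 m along the ladder; its horizontal arm is 2.54·cos71.1° = 0.8228 m → τ = 250.2 N·m clockwise.
Window cleaner: 77.1×9.81 = 756.4 N at 4.36 m → arm 1.412 m → τ = 1068 N·m clockwise.
Wall normal N acts horizontally at the top; its moment arm is the height L sinθ = 5.08·sin71.1° = 4.806 m, counterclockwise.
Στ = 0 ⇒ N × 4.806 = 1318 ⇒ N = 274 N.
ΣFx = 0: friction at the foot balances the wall's push, so f = N_wall = 274 N.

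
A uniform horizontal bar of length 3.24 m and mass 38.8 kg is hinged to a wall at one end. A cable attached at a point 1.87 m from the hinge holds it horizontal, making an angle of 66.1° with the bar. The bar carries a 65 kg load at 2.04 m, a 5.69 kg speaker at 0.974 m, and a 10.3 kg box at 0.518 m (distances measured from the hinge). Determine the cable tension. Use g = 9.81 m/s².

About the hinge:
Beam weight: 38.8 × 9.81 = 380.6 N down at 1.62 m → arm 1.62 m, τ = 380.6 × 1.62 = 616.6 N·m clockwise.
Load: 65 × 9.81 = 637.6 N down at 2.04 m → arm 2.04 m, τ = 637.6 × 2.04 = 1301 N·m clockwise.
Speaker: 5.69 × 9.81 = 55.82 N down at 0.974 m → arm 0.974 m, τ = 55.82 × 0.974 = 54.37 N·m clockwise.
Box: 10.3 × 9.81 = 101 N down at 0.518 m → arm 0.518 m, τ = 101 × 0.518 = 52.32 N·m clockwise.
Total clockwise load moment = 2024 N·m.
The cable tension T acts at 1.87 m; only its component perpendicular to the bar, T sinθ, produces torque. sin 66.1° = 0.9143.
Balancing moments: T × 1.87 × 0.9143 = 2024, giving T = 2024 / 1.71 = 1180 N.

T ≈ 1180 N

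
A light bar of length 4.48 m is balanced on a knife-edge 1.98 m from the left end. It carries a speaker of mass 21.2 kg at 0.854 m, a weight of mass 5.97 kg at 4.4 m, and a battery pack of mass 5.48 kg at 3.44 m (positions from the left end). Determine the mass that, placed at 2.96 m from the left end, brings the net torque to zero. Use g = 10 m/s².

Sum moments about the knife-edge (at 1.98 m from the left end) (the support reaction has zero arm there).
Speaker: 21.2 × 10 = 212 N down at 0.854 m → arm 1.126 m, τ = 212 × 1.126 = 238.7 N·m counterclockwise.
Weight: 5.97 × 10 = 59.7 N down at 4.4 m → arm 2.42 m, τ = 59.7 × 2.42 = 144.5 N·m clockwise.
Battery pack: 5.48 × 10 = 54.8 N down at 3.44 m → arm 1.46 m, τ = 54.8 × 1.46 = 80.01 N·m clockwise.
Net moment of known loads = 14.19 N·m counterclockwise.
An unknown mass m at 2.96 m has arm 0.98 m; its moment is m·g·0.98 clockwise.
Στ = 0 ⇒ m × 10 × 0.98 = 14.19 ⇒ m = 14.19 / (10 × 0.98) = 1.45 kg.

m ≈ 1.45 kg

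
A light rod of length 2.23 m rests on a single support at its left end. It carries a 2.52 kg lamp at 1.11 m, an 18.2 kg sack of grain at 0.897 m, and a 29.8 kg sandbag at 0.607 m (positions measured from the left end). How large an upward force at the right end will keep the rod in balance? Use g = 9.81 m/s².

About the left end:
Lamp: 2.52 × 9.81 = 24.72 N down at 1.11 m → arm 1.11 m, τ = 24.72 × 1.11 = 27.44 N·m clockwise.
Sack of grain: 18.2 × 9.81 = 178.5 N down at 0.897 m → arm 0.897 m, τ = 178.5 × 0.897 = 160.1 N·m clockwise.
Sandbag: 29.8 × 9.81 = 292.3 N down at 0.607 m → arm 0.607 m, τ = 292.3 × 0.607 = 177.4 N·m clockwise.
Net moment of the loads = 364.9 N·m clockwise.
The upward force F acts at the right end, arm 2.23 m, giving F × 2.23 counterclockwise.
For rotational equilibrium, F × 2.23 = 364.9, so F = 364.9 / 2.23 = 164 N.

F ≈ 164 N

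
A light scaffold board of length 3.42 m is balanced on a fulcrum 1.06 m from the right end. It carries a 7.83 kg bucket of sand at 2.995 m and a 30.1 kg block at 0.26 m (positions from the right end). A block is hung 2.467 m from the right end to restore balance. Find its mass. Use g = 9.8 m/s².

Taking torques about the fulcrum (at 1.06 m from the right end):
Bucket of sand: 7.83 × 9.8 = 76.73 N down at 2.995 m → arm 1.935 m, τ = 76.73 × 1.935 = 148.5 N·m counterclockwise.
Block: 30.1 × 9.8 = 295 N down at 0.26 m → arm 0.8 m, τ = 295 × 0.8 = 236 N·m clockwise.
Net moment of known loads = 87.5 N·m clockwise.
An unknown mass m at 2.467 m has arm 1.407 m; its moment is m·g·1.407 counterclockwise.
Balancing moments: m × 9.8 × 1.407 = 87.5, giving m = 87.5 / (9.8 × 1.407) = 6.35 kg.

m ≈ 6.35 kg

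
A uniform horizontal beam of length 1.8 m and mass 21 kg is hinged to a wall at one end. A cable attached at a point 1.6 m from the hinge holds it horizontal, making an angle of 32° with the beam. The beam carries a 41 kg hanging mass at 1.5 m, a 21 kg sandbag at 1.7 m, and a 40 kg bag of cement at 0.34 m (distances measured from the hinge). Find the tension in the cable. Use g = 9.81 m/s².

Taking torques about the hinge:
Beam weight: 21 × 9.81 = 206 N down at 0.9 m → arm 0.9 m, τ = 206 × 0.9 = 185.4 N·m clockwise.
Hanging mass: 41 × 9.81 = 402.2 N down at 1.5 m → arm 1.5 m, τ = 402.2 × 1.5 = 603.3 N·m clockwise.
Sandbag: 21 × 9.81 = 206 N down at 1.7 m → arm 1.7 m, τ = 206 × 1.7 = 350.2 N·m clockwise.
Bag of cement: 40 × 9.81 = 392.4 N down at 0.34 m → arm 0.34 m, τ = 392.4 × 0.34 = 133.4 N·m clockwise.
Total clockwise load moment = 1272 N·m.
The cable tension T acts at 1.6 m; only its component perpendicular to the beam, T sinθ, produces torque. sin 32° = 0.5299.
Setting net torque to zero: T × 1.6 × 0.5299 = 1272 → T = 1272 / 0.8478 = 1500 N.

T ≈ 1500 N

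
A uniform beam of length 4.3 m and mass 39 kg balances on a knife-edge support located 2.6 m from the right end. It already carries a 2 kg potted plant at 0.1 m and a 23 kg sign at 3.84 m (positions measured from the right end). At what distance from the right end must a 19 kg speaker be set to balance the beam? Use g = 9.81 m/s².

x ≈ 2.29 m from the right end

About the knife-edge support (at 2.6 m from the right end):
Beam weight: 39 × 9.81 = 382.6 N down at 2.15 m → arm 0.45 m, τ = 382.6 × 0.45 = 172.2 N·m clockwise.
Potted plant: 2 × 9.81 = 19.62 N down at 0.1 m → arm 2.5 m, τ = 19.62 × 2.5 = 49.05 N·m clockwise.
Sign: 23 × 9.81 = 225.6 N down at 3.84 m → arm 1.24 m, τ = 225.6 × 1.24 = 279.7 N·m counterclockwise.
Net moment of existing loads = 58.45 N·m counterclockwise.
The speaker weighs 19 × 9.81 = 186.4 N and must supply an equal clockwise moment, so its lever arm about the knife-edge support is 58.45 / 186.4 = 0.314 m.
That puts it at 2.6 − 0.314 = 2.29 m from the right end.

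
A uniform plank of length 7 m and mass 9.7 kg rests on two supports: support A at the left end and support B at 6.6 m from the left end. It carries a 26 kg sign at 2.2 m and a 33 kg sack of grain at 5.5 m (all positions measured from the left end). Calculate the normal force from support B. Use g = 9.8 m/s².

R_B ≈ 405 N

Taking torques about support A:
Beam weight: 9.7 × 9.8 = 95.06 N down at 3.5 m → arm 3.5 m, τ = 95.06 × 3.5 = 332.7 N·m clockwise.
Sign: 26 × 9.8 = 254.8 N down at 2.2 m → arm 2.2 m, τ = 254.8 × 2.2 = 560.6 N·m clockwise.
Sack of grain: 33 × 9.8 = 323.4 N down at 5.5 m → arm 5.5 m, τ = 323.4 × 5.5 = 1779 N·m clockwise.
Net load moment about support A = 2672 N·m clockwise.
Reaction R at support B is upward at 6.6 m, arm 6.6 m → moment R × 6.6 counterclockwise.
Balancing moments: R × 6.6 = 2672, giving R = 405 N.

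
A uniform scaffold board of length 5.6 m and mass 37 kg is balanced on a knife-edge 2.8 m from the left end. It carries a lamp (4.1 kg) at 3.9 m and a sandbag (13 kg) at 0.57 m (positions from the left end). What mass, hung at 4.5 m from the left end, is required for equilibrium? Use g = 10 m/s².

Take moments about the knife-edge (at 2.8 m from the left end).
Beam weight: acts at the knife-edge, moment arm 0 → no torque.
Lamp: 4.1 × 10 = 41 N down at 3.9 m → arm 1.1 m, τ = 41 × 1.1 = 45.1 N·m clockwise.
Sandbag: 13 × 10 = 130 N down at 0.57 m → arm 2.23 m, τ = 130 × 2.23 = 289.9 N·m counterclockwise.
Net moment of known loads = 244.8 N·m counterclockwise.
An unknown mass m at 4.5 m has arm 1.7 m; its moment is m·g·1.7 clockwise.
Setting net torque to zero: m × 10 × 1.7 = 244.8 → m = 244.8 / (10 × 1.7) = 14.4 kg.

m ≈ 14.4 kg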